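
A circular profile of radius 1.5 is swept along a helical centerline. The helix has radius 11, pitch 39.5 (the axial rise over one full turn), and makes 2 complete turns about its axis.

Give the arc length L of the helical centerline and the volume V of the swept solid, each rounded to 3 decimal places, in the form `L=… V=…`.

L=159.212 V=1125.405

2πR = 2π·11 = 69.115038
per-turn = √(69.115038² + 39.5²) = √(4776.8885 + 1560.25) = √6337.1385 = 79.606146
L = 2 × 79.606146 = 159.212293
V = π·1.5² × L = 7.068583 × 159.212293 = 1125.405380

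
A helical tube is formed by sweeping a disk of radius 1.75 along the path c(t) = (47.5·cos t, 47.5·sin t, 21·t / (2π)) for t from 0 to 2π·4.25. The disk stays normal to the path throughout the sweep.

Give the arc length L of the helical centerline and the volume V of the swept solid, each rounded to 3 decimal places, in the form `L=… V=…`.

2πR = 2π·47.5 = 298.451302
per-turn = √(298.451302² + 21²) = √(89073.1797 + 441) = √89514.1797 = 299.189204
L = 4.25 × 299.189204 = 1271.554117
V = π·1.75² × L = 9.621128 × 1271.554117 = 12233.784280

L=1271.554 V=12233.784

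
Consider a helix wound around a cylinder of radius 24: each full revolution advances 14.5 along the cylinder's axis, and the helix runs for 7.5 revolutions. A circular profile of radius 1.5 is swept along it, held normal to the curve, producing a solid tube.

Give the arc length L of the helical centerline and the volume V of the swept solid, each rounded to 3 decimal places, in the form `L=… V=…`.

L=1136.190 V=8031.253

2πR = 2π·24 = 150.796447
per-turn = √(150.796447² + 14.5²) = √(22739.5685 + 210.25) = √22949.8185 = 151.491975
L = 7.5 × 151.491975 = 1136.189814
V = π·1.5² × L = 7.068583 × 1136.189814 = 8031.252537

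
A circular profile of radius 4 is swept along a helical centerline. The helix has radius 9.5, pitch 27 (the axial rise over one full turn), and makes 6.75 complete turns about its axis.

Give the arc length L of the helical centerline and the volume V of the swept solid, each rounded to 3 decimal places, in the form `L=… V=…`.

2πR = 2π·9.5 = 59.690260
per-turn = √(59.690260² + 27²) = √(3562.9272 + 729) = √4291.9272 = 65.512802
L = 6.75 × 65.512802 = 442.211412
V = π·4² × L = 50.265482 × 442.211412 = 22227.969952

L=442.211 V=22227.970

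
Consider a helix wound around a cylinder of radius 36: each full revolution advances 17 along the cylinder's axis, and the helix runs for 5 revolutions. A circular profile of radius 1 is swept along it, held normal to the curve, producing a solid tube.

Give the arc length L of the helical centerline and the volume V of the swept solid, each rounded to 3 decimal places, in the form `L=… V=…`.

L=1134.163 V=3563.078

2πR = 2π·36 = 226.194671
per-turn = √(226.194671² + 17²) = √(51164.0292 + 289) = √51453.0292 = 226.832602
L = 5 × 226.832602 = 1134.163009
V = π·1² × L = 3.141593 × 1134.163009 = 3563.078176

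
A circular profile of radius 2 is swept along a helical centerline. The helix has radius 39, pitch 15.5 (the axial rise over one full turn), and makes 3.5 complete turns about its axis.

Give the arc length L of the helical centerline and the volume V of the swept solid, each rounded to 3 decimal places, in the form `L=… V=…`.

2πR = 2π·39 = 245.044227
per-turn = √(245.044227² + 15.5²) = √(60046.6732 + 240.25) = √60286.9232 = 245.533955
L = 3.5 × 245.533955 = 859.368843
V = π·2² × L = 12.566371 × 859.368843 = 10799.147380

L=859.369 V=10799.147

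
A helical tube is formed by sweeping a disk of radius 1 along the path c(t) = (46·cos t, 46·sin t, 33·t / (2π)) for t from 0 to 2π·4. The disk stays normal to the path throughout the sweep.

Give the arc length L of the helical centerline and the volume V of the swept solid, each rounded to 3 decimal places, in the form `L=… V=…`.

2πR = 2π·46 = 289.026524
per-turn = √(289.026524² + 33²) = √(83536.3317 + 1089) = √84625.3317 = 290.904334
L = 4 × 290.904334 = 1163.617337
V = π·1² × L = 3.141593 × 1163.617337 = 3655.611677

L=1163.617 V=3655.612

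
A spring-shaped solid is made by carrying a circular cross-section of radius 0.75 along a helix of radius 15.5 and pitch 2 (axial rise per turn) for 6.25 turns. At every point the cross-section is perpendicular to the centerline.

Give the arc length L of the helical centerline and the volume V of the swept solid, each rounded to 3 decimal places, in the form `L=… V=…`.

2πR = 2π·15.5 = 97.389372
per-turn = √(97.389372² + 2²) = √(9484.6898 + 4) = √9488.6898 = 97.409906
L = 6.25 × 97.409906 = 608.811914
V = π·0.75² × L = 1.767146 × 608.811914 = 1075.859458

L=608.812 V=1075.859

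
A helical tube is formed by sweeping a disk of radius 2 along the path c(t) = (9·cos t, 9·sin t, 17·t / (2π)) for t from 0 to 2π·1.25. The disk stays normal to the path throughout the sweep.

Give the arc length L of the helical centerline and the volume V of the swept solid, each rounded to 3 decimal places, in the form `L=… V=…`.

2πR = 2π·9 = 56.548668
per-turn = √(56.548668² + 17²) = √(3197.7518 + 289) = √3486.7518 = 59.048724
L = 1.25 × 59.048724 = 73.810905
V = π·2² × L = 12.566371 × 73.810905 = 927.535190

L=73.811 V=927.535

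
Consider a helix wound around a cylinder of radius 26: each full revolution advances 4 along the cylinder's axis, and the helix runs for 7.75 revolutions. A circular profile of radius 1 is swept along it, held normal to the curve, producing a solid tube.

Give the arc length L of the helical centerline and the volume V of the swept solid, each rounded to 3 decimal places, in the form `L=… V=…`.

L=1266.441 V=3978.643

2πR = 2π·26 = 163.362818
per-turn = √(163.362818² + 4²) = √(26687.4103 + 16) = √26703.4103 = 163.411781
L = 7.75 × 163.411781 = 1266.441306
V = π·1² × L = 3.141593 × 1266.441306 = 3978.642703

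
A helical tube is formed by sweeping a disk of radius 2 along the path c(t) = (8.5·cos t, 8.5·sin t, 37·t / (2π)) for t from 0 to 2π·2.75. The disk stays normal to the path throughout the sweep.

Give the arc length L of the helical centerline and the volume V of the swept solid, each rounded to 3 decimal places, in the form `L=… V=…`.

L=178.672 V=2245.259

2πR = 2π·8.5 = 53.407075
per-turn = √(53.407075² + 37²) = √(2852.3157 + 1369) = √4221.3157 = 64.971653
L = 2.75 × 64.971653 = 178.672045
V = π·2² × L = 12.566371 × 178.672045 = 2245.259140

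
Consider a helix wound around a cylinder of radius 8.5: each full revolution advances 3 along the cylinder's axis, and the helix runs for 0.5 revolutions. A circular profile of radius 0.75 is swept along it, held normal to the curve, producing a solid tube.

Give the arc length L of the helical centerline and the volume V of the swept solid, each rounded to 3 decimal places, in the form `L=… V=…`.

2πR = 2π·8.5 = 53.407075
per-turn = √(53.407075² + 3²) = √(2852.3157 + 9) = √2861.3157 = 53.491267
L = 0.5 × 53.491267 = 26.745634
V = π·0.75² × L = 1.767146 × 26.745634 = 47.263436

L=26.746 V=47.263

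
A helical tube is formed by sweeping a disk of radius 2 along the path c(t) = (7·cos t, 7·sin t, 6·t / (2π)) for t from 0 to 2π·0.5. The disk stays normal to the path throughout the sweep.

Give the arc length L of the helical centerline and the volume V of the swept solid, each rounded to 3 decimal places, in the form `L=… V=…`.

L=22.195 V=278.908

2πR = 2π·7 = 43.982297
per-turn = √(43.982297² + 6²) = √(1934.4425 + 36) = √1970.4425 = 44.389666
L = 0.5 × 44.389666 = 22.194833
V = π·2² × L = 12.566371 × 22.194833 = 278.908498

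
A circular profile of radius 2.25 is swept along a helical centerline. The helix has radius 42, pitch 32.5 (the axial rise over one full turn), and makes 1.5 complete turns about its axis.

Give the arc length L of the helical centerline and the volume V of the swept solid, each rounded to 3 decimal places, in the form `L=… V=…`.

2πR = 2π·42 = 263.893783
per-turn = √(263.893783² + 32.5²) = √(69639.9287 + 1056.25) = √70696.1787 = 265.887530
L = 1.5 × 265.887530 = 398.831295
V = π·2.25² × L = 15.904313 × 398.831295 = 6343.137676

L=398.831 V=6343.138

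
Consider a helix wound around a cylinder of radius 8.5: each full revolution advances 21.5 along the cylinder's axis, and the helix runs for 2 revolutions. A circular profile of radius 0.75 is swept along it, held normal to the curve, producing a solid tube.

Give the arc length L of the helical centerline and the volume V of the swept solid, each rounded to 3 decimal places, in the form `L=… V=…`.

L=115.145 V=203.477

2πR = 2π·8.5 = 53.407075
per-turn = √(53.407075² + 21.5²) = √(2852.3157 + 462.25) = √3314.5657 = 57.572265
L = 2 × 57.572265 = 115.144530
V = π·0.75² × L = 1.767146 × 115.144530 = 203.477180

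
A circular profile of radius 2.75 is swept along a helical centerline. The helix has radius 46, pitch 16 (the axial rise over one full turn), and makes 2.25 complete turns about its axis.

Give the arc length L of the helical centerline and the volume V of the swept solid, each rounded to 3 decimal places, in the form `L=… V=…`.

L=651.305 V=15473.905

2πR = 2π·46 = 289.026524
per-turn = √(289.026524² + 16²) = √(83536.3317 + 256) = √83792.3317 = 289.469051
L = 2.25 × 289.469051 = 651.305365
V = π·2.75² × L = 23.758294 × 651.305365 = 15473.904643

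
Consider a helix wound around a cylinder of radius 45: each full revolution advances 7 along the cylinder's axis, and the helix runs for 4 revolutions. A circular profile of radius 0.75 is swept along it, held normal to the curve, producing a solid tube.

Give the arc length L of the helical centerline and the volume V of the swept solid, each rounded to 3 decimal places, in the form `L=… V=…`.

2πR = 2π·45 = 282.743339
per-turn = √(282.743339² + 7²) = √(79943.7956 + 49) = √79992.7956 = 282.829977
L = 4 × 282.829977 = 1131.319906
V = π·0.75² × L = 1.767146 × 1131.319906 = 1999.207297

L=1131.320 V=1999.207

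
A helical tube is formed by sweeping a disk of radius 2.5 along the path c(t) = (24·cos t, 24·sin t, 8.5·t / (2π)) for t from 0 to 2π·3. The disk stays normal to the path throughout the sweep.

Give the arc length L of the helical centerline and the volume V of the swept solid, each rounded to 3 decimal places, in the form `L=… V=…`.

L=453.107 V=8896.744

2πR = 2π·24 = 150.796447
per-turn = √(150.796447² + 8.5²) = √(22739.5685 + 72.25) = √22811.8185 = 151.035819
L = 3 × 151.035819 = 453.107456
V = π·2.5² × L = 19.634954 × 453.107456 = 8896.744098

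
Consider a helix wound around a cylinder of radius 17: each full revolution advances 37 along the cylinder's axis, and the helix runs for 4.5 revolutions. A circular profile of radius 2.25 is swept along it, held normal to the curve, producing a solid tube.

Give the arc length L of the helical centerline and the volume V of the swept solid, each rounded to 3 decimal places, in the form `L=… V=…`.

L=508.684 V=8090.276

2πR = 2π·17 = 106.814150
per-turn = √(106.814150² + 37²) = √(11409.2627 + 1369) = √12778.2627 = 113.040978
L = 4.5 × 113.040978 = 508.684401
V = π·2.25² × L = 15.904313 × 508.684401 = 8090.275828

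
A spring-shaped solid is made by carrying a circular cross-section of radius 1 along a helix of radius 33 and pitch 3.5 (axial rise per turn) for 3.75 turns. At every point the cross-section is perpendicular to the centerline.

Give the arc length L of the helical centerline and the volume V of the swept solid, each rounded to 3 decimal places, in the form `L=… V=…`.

2πR = 2π·33 = 207.345115
per-turn = √(207.345115² + 3.5²) = √(42991.9968 + 12.25) = √43004.2468 = 207.374653
L = 3.75 × 207.374653 = 777.654949
V = π·1² × L = 3.141593 × 777.654949 = 2443.075076

L=777.655 V=2443.075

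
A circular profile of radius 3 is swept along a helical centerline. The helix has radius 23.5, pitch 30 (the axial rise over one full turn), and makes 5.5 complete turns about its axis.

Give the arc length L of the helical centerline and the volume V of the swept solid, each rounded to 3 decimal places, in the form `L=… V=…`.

L=828.694 V=23430.778

2πR = 2π·23.5 = 147.654855
per-turn = √(147.654855² + 30²) = √(21801.9561 + 900) = √22701.9561 = 150.671683
L = 5.5 × 150.671683 = 828.694258
V = π·3² × L = 28.274334 × 828.694258 = 23430.778128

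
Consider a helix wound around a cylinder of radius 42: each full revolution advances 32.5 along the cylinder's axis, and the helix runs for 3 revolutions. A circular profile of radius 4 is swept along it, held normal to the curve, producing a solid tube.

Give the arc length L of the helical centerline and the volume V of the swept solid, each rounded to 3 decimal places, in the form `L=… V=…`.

L=797.663 V=40094.895

2πR = 2π·42 = 263.893783
per-turn = √(263.893783² + 32.5²) = √(69639.9287 + 1056.25) = √70696.1787 = 265.887530
L = 3 × 265.887530 = 797.662590
V = π·4² × L = 50.265482 × 797.662590 = 40094.894937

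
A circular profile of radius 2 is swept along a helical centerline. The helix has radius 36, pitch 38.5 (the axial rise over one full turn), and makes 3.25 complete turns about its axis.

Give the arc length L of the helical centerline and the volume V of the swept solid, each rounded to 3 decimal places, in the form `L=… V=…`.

L=745.705 V=9370.809

2πR = 2π·36 = 226.194671
per-turn = √(226.194671² + 38.5²) = √(51164.0292 + 1482.25) = √52646.2792 = 229.447770
L = 3.25 × 229.447770 = 745.705253
V = π·2² × L = 12.566371 × 745.705253 = 9370.808577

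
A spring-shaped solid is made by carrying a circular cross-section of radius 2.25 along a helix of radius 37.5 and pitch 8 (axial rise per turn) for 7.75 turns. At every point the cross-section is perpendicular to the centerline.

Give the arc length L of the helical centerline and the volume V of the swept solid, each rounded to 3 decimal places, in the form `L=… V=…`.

L=1827.103 V=29058.817

2πR = 2π·37.5 = 235.619449
per-turn = √(235.619449² + 8²) = √(55516.5248 + 64) = √55580.5248 = 235.755222
L = 7.75 × 235.755222 = 1827.102971
V = π·2.25² × L = 15.904313 × 1827.102971 = 29058.817191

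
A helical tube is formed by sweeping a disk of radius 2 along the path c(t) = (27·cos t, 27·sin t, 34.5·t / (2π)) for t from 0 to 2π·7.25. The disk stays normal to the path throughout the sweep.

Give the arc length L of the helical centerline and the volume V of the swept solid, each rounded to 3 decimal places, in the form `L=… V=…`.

2πR = 2π·27 = 169.646003
per-turn = √(169.646003² + 34.5²) = √(28779.7664 + 1190.25) = √29970.0164 = 173.118504
L = 7.25 × 173.118504 = 1255.109154
V = π·2² × L = 12.566371 × 1255.109154 = 15772.166792

L=1255.109 V=15772.167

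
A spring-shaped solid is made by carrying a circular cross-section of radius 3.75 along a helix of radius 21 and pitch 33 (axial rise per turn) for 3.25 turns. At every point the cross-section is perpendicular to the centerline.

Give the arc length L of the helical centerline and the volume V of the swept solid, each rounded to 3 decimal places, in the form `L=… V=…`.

2πR = 2π·21 = 131.946891
per-turn = √(131.946891² + 33²) = √(17409.9822 + 1089) = √18498.9822 = 136.010963
L = 3.25 × 136.010963 = 442.035631
V = π·3.75² × L = 44.178647 × 442.035631 = 19528.535968

L=442.036 V=19528.536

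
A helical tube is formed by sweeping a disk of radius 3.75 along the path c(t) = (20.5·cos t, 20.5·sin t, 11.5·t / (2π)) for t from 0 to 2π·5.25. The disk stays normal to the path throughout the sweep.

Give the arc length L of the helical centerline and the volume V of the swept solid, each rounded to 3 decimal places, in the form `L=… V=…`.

L=678.918 V=29993.664

2πR = 2π·20.5 = 128.805299
per-turn = √(128.805299² + 11.5²) = √(16590.8050 + 132.25) = √16723.0550 = 129.317652
L = 5.25 × 129.317652 = 678.917671
V = π·3.75² × L = 44.178647 × 678.917671 = 29993.663900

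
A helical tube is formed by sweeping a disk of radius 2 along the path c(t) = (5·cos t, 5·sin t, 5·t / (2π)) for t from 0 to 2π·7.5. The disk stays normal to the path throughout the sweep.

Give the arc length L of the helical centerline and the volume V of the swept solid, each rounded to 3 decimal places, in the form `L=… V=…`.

2πR = 2π·5 = 31.415927
per-turn = √(31.415927² + 5²) = √(986.9604 + 25) = √1011.9604 = 31.811326
L = 7.5 × 31.811326 = 238.584942
V = π·2² × L = 12.566371 × 238.584942 = 2998.146810

L=238.585 V=2998.147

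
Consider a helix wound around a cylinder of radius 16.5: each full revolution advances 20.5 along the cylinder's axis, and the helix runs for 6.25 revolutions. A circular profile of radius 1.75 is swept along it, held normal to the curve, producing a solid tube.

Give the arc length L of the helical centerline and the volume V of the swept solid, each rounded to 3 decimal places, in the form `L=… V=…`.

L=660.500 V=6354.751

2πR = 2π·16.5 = 103.672558
per-turn = √(103.672558² + 20.5²) = √(10747.9992 + 420.25) = √11168.2492 = 105.679938
L = 6.25 × 105.679938 = 660.499609
V = π·1.75² × L = 9.621128 × 660.499609 = 6354.750957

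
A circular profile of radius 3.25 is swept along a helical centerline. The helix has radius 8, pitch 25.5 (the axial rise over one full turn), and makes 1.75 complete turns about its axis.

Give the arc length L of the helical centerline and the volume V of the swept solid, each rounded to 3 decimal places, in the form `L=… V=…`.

L=98.637 V=3273.062

2πR = 2π·8 = 50.265482
per-turn = √(50.265482² + 25.5²) = √(2526.6187 + 650.25) = √3176.8687 = 56.363718
L = 1.75 × 56.363718 = 98.636507
V = π·3.25² × L = 33.183072 × 98.636507 = 3273.062347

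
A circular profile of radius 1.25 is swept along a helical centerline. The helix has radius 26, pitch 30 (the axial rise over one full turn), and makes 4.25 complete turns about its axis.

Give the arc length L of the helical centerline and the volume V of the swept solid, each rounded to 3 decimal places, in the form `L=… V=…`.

L=705.902 V=3465.088

2πR = 2π·26 = 163.362818
per-turn = √(163.362818² + 30²) = √(26687.4103 + 900) = √27587.4103 = 166.094582
L = 4.25 × 166.094582 = 705.901975
V = π·1.25² × L = 4.908739 × 705.901975 = 3465.088218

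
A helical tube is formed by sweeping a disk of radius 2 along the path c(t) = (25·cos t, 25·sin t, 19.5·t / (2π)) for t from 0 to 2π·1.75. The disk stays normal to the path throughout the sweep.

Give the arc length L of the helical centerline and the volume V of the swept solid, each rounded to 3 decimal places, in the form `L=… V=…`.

2πR = 2π·25 = 157.079633
per-turn = √(157.079633² + 19.5²) = √(24674.0110 + 380.25) = √25054.2610 = 158.285378
L = 1.75 × 158.285378 = 276.999412
V = π·2² × L = 12.566371 × 276.999412 = 3480.877273

L=276.999 V=3480.877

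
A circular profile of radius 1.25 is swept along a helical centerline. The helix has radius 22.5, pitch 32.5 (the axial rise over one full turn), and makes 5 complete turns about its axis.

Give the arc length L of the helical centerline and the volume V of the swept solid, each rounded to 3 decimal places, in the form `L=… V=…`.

2πR = 2π·22.5 = 141.371669
per-turn = √(141.371669² + 32.5²) = √(19985.9489 + 1056.25) = √21042.1989 = 145.059294
L = 5 × 145.059294 = 725.296472
V = π·1.25² × L = 4.908739 × 725.296472 = 3560.290733

L=725.296 V=3560.291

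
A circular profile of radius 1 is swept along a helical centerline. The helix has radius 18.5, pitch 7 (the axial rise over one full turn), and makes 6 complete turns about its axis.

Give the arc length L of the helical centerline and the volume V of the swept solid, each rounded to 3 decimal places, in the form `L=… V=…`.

L=698.697 V=2195.022

2πR = 2π·18.5 = 116.238928
per-turn = √(116.238928² + 7²) = √(13511.4884 + 49) = √13560.4884 = 116.449510
L = 6 × 116.449510 = 698.697061
V = π·1² × L = 3.141593 × 698.697061 = 2195.021554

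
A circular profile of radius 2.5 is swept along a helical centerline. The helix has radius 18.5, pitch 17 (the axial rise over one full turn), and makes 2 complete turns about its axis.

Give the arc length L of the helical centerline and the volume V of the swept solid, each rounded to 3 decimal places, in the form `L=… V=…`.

L=234.951 V=4613.251

2πR = 2π·18.5 = 116.238928
per-turn = √(116.238928² + 17²) = √(13511.4884 + 289) = √13800.4884 = 117.475480
L = 2 × 117.475480 = 234.950960
V = π·2.5² × L = 19.634954 × 234.950960 = 4613.251316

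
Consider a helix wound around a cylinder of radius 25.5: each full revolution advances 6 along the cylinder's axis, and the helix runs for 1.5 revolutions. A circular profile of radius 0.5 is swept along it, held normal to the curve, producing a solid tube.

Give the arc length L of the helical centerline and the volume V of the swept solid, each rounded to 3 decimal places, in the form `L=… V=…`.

L=240.500 V=188.888

2πR = 2π·25.5 = 160.221225
per-turn = √(160.221225² + 6²) = √(25670.8410 + 36) = √25706.8410 = 160.333531
L = 1.5 × 160.333531 = 240.500296
V = π·0.5² × L = 0.785398 × 240.500296 = 188.888491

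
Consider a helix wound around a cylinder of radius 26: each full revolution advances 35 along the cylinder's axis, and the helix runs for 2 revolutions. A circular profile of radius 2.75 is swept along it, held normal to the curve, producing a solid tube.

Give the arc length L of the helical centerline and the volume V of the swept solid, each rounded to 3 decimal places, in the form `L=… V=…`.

L=334.140 V=7938.600

2πR = 2π·26 = 163.362818
per-turn = √(163.362818² + 35²) = √(26687.4103 + 1225) = √27912.4103 = 167.070076
L = 2 × 167.070076 = 334.140152
V = π·2.75² × L = 23.758294 × 334.140152 = 7938.600117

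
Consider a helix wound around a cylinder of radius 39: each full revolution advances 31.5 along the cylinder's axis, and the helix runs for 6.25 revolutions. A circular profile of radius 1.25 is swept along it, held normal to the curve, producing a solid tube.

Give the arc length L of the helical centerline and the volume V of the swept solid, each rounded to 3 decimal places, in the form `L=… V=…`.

2πR = 2π·39 = 245.044227
per-turn = √(245.044227² + 31.5²) = √(60046.6732 + 992.25) = √61038.9232 = 247.060566
L = 6.25 × 247.060566 = 1544.128536
V = π·1.25² × L = 4.908739 × 1544.128536 = 7579.723228

L=1544.129 V=7579.723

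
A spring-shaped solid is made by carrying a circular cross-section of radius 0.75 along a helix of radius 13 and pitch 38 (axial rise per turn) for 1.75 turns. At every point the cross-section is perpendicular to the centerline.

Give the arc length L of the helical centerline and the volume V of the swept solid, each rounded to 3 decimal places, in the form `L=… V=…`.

2πR = 2π·13 = 81.681409
per-turn = √(81.681409² + 38²) = √(6671.8526 + 1444) = √8115.8526 = 90.088027
L = 1.75 × 90.088027 = 157.654047
V = π·0.75² × L = 1.767146 × 157.654047 = 278.597698

L=157.654 V=278.598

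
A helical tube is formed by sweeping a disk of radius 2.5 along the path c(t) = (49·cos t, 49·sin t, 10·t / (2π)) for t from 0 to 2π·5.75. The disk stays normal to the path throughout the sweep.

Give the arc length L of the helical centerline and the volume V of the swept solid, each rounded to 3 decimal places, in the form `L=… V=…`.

2πR = 2π·49 = 307.876080
per-turn = √(307.876080² + 10²) = √(94787.6807 + 100) = √94887.6807 = 308.038440
L = 5.75 × 308.038440 = 1771.221031
V = π·2.5² × L = 19.634954 × 1771.221031 = 34777.843626

L=1771.221 V=34777.844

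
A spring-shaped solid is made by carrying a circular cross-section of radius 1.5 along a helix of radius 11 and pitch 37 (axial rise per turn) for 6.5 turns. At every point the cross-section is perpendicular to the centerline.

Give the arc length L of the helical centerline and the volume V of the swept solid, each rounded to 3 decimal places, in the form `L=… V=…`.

2πR = 2π·11 = 69.115038
per-turn = √(69.115038² + 37²) = √(4776.8885 + 1369) = √6145.8885 = 78.395718
L = 6.5 × 78.395718 = 509.572164
V = π·1.5² × L = 7.068583 × 509.572164 = 3601.953376

L=509.572 V=3601.953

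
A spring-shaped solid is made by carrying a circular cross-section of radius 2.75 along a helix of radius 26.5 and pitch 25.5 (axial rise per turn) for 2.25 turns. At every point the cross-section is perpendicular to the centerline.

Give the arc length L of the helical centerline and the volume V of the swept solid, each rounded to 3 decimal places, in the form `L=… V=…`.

2πR = 2π·26.5 = 166.504411
per-turn = √(166.504411² + 25.5²) = √(27723.7188 + 650.25) = √28373.9688 = 168.445744
L = 2.25 × 168.445744 = 379.002925
V = π·2.75² × L = 23.758294 × 379.002925 = 9004.463077

L=379.003 V=9004.463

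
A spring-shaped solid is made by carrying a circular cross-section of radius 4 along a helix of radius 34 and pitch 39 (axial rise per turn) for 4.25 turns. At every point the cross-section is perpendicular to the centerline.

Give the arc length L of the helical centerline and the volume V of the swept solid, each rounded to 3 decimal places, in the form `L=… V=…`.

2πR = 2π·34 = 213.628300
per-turn = √(213.628300² + 39²) = √(45637.0508 + 1521) = √47158.0508 = 217.159045
L = 4.25 × 217.159045 = 922.925941
V = π·4² × L = 50.265482 × 922.925941 = 46391.317673

L=922.926 V=46391.318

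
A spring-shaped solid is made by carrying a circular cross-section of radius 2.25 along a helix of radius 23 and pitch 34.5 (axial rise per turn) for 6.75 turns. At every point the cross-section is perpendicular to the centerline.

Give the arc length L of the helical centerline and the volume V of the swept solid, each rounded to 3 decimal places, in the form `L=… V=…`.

L=1002.877 V=15950.066

2πR = 2π·23 = 144.513262
per-turn = √(144.513262² + 34.5²) = √(20884.0829 + 1190.25) = √22074.3329 = 148.574335
L = 6.75 × 148.574335 = 1002.876759
V = π·2.25² × L = 15.904313 × 1002.876759 = 15950.065681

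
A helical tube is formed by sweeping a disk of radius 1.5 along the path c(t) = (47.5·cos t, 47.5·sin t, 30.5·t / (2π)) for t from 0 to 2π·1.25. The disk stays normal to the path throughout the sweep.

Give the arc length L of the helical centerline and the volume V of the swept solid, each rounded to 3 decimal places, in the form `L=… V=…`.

L=375.007 V=2650.769

2πR = 2π·47.5 = 298.451302
per-turn = √(298.451302² + 30.5²) = √(89073.1797 + 930.25) = √90003.4297 = 300.005716
L = 1.25 × 300.005716 = 375.007145
V = π·1.5² × L = 7.068583 × 375.007145 = 2650.769308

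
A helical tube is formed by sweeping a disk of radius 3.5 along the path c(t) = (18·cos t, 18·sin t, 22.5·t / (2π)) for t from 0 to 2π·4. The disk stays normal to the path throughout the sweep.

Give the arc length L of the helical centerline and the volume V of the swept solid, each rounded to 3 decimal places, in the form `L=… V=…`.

2πR = 2π·18 = 113.097336
per-turn = √(113.097336² + 22.5²) = √(12791.0073 + 506.25) = √13297.2573 = 115.313734
L = 4 × 115.313734 = 461.254937
V = π·3.5² × L = 38.484510 × 461.254937 = 17751.170237

L=461.255 V=17751.170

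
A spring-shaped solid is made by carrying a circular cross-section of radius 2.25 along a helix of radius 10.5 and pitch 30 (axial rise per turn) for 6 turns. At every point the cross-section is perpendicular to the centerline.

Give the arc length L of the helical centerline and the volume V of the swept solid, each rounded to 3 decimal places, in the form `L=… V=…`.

L=434.845 V=6915.905

2πR = 2π·10.5 = 65.973446
per-turn = √(65.973446² + 30²) = √(4352.4955 + 900) = √5252.4955 = 72.474103
L = 6 × 72.474103 = 434.844615
V = π·2.25² × L = 15.904313 × 434.844615 = 6915.904785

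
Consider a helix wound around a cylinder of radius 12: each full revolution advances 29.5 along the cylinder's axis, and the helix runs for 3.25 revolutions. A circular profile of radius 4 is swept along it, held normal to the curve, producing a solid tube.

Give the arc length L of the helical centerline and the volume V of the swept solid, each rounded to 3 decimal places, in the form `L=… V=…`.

2πR = 2π·12 = 75.398224
per-turn = √(75.398224² + 29.5²) = √(5684.8921 + 870.25) = √6555.1421 = 80.963832
L = 3.25 × 80.963832 = 263.132455
V = π·4² × L = 50.265482 × 263.132455 = 13226.479794

L=263.132 V=13226.480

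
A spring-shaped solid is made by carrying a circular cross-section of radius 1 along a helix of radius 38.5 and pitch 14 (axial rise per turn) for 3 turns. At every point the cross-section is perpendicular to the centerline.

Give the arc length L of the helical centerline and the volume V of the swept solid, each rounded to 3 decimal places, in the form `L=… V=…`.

L=726.922 V=2283.694

2πR = 2π·38.5 = 241.902634
per-turn = √(241.902634² + 14²) = √(58516.8845 + 196) = √58712.8845 = 242.307417
L = 3 × 242.307417 = 726.922252
V = π·1² × L = 3.141593 × 726.922252 = 2283.693607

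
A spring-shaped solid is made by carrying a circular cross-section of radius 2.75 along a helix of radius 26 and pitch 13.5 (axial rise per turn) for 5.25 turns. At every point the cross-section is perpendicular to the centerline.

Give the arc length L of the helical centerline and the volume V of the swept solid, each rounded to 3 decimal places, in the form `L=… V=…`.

2πR = 2π·26 = 163.362818
per-turn = √(163.362818² + 13.5²) = √(26687.4103 + 182.25) = √26869.6603 = 163.919676
L = 5.25 × 163.919676 = 860.578301
V = π·2.75² × L = 23.758294 × 860.578301 = 20445.872665

L=860.578 V=20445.873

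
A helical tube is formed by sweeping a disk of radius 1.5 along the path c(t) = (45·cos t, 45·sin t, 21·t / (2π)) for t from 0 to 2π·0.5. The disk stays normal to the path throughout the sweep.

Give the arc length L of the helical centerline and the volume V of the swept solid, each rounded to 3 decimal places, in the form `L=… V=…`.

2πR = 2π·45 = 282.743339
per-turn = √(282.743339² + 21²) = √(79943.7956 + 441) = √80384.7956 = 283.522126
L = 0.5 × 283.522126 = 141.761063
V = π·1.5² × L = 7.068583 × 141.761063 = 1002.049905

L=141.761 V=1002.050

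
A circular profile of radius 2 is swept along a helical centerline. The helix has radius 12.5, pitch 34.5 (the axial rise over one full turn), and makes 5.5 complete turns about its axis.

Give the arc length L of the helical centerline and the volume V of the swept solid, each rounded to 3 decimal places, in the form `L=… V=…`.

2πR = 2π·12.5 = 78.539816
per-turn = √(78.539816² + 34.5²) = √(6168.5028 + 1190.25) = √7358.7528 = 85.783173
L = 5.5 × 85.783173 = 471.807451
V = π·2² × L = 12.566371 × 471.807451 = 5928.907286

L=471.807 V=5928.907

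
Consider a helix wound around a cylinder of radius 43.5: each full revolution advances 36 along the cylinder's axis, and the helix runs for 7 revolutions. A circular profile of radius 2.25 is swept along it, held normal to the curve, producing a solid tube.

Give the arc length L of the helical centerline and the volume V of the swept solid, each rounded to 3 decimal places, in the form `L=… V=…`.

2πR = 2π·43.5 = 273.318561
per-turn = √(273.318561² + 36²) = √(74703.0357 + 1296) = √75999.0357 = 275.679226
L = 7 × 275.679226 = 1929.754583
V = π·2.25² × L = 15.904313 × 1929.754583 = 30691.420529

L=1929.755 V=30691.421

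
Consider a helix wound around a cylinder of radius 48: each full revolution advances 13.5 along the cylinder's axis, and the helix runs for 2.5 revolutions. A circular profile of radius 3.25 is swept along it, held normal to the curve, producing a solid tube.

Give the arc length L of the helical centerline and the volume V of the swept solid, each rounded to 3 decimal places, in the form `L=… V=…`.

2πR = 2π·48 = 301.592895
per-turn = √(301.592895² + 13.5²) = √(90958.2742 + 182.25) = √91140.5242 = 301.894889
L = 2.5 × 301.894889 = 754.737223
V = π·3.25² × L = 33.183072 × 754.737223 = 25044.499921

L=754.737 V=25044.500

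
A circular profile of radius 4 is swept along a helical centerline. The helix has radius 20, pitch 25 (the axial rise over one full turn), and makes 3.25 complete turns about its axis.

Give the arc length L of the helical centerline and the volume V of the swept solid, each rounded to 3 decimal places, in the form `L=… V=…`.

2πR = 2π·20 = 125.663706
per-turn = √(125.663706² + 25²) = √(15791.3670 + 625) = √16416.3670 = 128.126371
L = 3.25 × 128.126371 = 416.410707
V = π·4² × L = 50.265482 × 416.410707 = 20931.085086

L=416.411 V=20931.085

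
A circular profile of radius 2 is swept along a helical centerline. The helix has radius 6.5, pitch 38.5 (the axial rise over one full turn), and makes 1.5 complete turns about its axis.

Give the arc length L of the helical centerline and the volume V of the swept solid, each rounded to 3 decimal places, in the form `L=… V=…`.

L=84.190 V=1057.964

2πR = 2π·6.5 = 40.840704
per-turn = √(40.840704² + 38.5²) = √(1667.9631 + 1482.25) = √3150.2131 = 56.126760
L = 1.5 × 56.126760 = 84.190139
V = π·2² × L = 12.566371 × 84.190139 = 1057.964494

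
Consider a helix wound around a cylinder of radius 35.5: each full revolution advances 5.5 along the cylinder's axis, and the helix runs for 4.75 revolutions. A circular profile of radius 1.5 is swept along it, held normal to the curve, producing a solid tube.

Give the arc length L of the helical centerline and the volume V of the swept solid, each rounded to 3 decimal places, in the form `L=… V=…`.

2πR = 2π·35.5 = 223.053078
per-turn = √(223.053078² + 5.5²) = √(49752.6758 + 30.25) = √49782.9258 = 223.120877
L = 4.75 × 223.120877 = 1059.824166
V = π·1.5² × L = 7.068583 × 1059.824166 = 7491.455582

L=1059.824 V=7491.456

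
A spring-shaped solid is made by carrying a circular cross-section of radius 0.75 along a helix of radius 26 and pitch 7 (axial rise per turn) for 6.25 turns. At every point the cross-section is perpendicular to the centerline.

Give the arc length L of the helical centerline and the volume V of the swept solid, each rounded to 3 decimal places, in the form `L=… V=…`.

L=1021.955 V=1805.943

2πR = 2π·26 = 163.362818
per-turn = √(163.362818² + 7²) = √(26687.4103 + 49) = √26736.4103 = 163.512722
L = 6.25 × 163.512722 = 1021.954513
V = π·0.75² × L = 1.767146 × 1021.954513 = 1805.942695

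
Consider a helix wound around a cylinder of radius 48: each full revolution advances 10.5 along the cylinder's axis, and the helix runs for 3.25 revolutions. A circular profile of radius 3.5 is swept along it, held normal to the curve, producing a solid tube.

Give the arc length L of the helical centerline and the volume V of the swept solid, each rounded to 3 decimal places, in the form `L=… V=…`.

L=980.771 V=37744.482

2πR = 2π·48 = 301.592895
per-turn = √(301.592895² + 10.5²) = √(90958.2742 + 110.25) = √91068.5242 = 301.775619
L = 3.25 × 301.775619 = 980.770761
V = π·3.5² × L = 38.484510 × 980.770761 = 37744.482182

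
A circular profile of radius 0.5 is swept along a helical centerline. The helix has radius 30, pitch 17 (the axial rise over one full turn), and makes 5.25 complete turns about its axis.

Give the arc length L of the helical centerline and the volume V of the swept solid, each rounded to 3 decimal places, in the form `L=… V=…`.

L=993.618 V=780.386

2πR = 2π·30 = 188.495559
per-turn = √(188.495559² + 17²) = √(35530.5758 + 289) = √35819.5758 = 189.260603
L = 5.25 × 189.260603 = 993.618166
V = π·0.5² × L = 0.785398 × 993.618166 = 780.385882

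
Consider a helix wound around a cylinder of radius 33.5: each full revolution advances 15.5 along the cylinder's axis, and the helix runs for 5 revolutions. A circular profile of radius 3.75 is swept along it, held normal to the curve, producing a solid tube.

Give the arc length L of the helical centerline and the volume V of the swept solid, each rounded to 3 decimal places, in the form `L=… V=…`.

2πR = 2π·33.5 = 210.486708
per-turn = √(210.486708² + 15.5²) = √(44304.6542 + 240.25) = √44544.9042 = 211.056637
L = 5 × 211.056637 = 1055.283187
V = π·3.75² × L = 44.178647 × 1055.283187 = 46620.983060

L=1055.283 V=46620.983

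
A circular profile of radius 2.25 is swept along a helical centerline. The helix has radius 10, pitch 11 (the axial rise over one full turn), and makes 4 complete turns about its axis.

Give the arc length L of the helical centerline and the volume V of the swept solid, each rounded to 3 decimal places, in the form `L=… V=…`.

2πR = 2π·10 = 62.831853
per-turn = √(62.831853² + 11²) = √(3947.8418 + 121) = √4068.8418 = 63.787473
L = 4 × 63.787473 = 255.149894
V = π·2.25² × L = 15.904313 × 255.149894 = 4057.983720

L=255.150 V=4057.984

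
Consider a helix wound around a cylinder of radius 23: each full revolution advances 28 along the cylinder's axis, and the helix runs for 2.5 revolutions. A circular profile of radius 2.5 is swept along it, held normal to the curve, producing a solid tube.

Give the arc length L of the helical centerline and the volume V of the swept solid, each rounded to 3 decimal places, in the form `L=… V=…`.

L=368.002 V=7225.704

2πR = 2π·23 = 144.513262
per-turn = √(144.513262² + 28²) = √(20884.0829 + 784) = √21668.0829 = 147.200825
L = 2.5 × 147.200825 = 368.002063
V = π·2.5² × L = 19.634954 × 368.002063 = 7225.703606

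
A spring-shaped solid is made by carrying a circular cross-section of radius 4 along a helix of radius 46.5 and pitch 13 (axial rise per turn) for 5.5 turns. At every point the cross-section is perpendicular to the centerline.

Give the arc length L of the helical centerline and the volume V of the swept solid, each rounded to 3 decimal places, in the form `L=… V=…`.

L=1608.515 V=80852.760

2πR = 2π·46.5 = 292.168117
per-turn = √(292.168117² + 13²) = √(85362.2085 + 169) = √85531.2085 = 292.457191
L = 5.5 × 292.457191 = 1608.514550
V = π·4² × L = 50.265482 × 1608.514550 = 80852.759872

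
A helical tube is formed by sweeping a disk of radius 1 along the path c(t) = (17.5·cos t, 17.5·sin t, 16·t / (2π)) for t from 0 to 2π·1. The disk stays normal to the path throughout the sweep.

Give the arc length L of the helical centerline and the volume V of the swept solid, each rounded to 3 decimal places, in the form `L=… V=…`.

2πR = 2π·17.5 = 109.955743
per-turn = √(109.955743² + 16²) = √(12090.2654 + 256) = √12346.2654 = 111.113750
L = 1 × 111.113750 = 111.113750
V = π·1² × L = 3.141593 × 111.113750 = 349.074140

L=111.114 V=349.074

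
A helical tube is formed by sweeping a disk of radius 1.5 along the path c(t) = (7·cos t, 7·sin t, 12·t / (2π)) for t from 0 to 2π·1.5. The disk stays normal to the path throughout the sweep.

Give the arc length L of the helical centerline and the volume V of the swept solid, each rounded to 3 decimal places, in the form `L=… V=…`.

L=68.385 V=483.384

2πR = 2π·7 = 43.982297
per-turn = √(43.982297² + 12²) = √(1934.4425 + 144) = √2078.4425 = 45.589938
L = 1.5 × 45.589938 = 68.384907
V = π·1.5² × L = 7.068583 × 68.384907 = 483.384425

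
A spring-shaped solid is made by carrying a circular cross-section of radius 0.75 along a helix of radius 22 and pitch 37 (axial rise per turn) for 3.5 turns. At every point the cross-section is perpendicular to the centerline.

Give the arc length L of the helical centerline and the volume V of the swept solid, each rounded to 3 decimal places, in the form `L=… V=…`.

L=500.837 V=885.052

2πR = 2π·22 = 138.230077
per-turn = √(138.230077² + 37²) = √(19107.5541 + 1369) = √20476.5541 = 143.096311
L = 3.5 × 143.096311 = 500.837087
V = π·0.75² × L = 1.767146 × 500.837087 = 885.052189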